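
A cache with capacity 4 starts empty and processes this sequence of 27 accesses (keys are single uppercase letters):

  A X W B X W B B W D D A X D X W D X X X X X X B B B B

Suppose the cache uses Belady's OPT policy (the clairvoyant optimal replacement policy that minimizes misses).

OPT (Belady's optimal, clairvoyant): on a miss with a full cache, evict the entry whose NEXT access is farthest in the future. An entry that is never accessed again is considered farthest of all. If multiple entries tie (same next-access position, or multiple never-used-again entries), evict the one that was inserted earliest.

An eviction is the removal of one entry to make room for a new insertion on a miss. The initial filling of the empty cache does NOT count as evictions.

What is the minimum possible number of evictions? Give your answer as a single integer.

OPT (Belady) simulation (capacity=4):
  1. access A: MISS. Cache: [A]
  2. access X: MISS. Cache: [A X]
  3. access W: MISS. Cache: [A X W]
  4. access B: MISS. Cache: [A X W B]
  5. access X: HIT. Next use of X: step 13. Cache: [A X W B]
  6. access W: HIT. Next use of W: step 9. Cache: [A X W B]
  7. access B: HIT. Next use of B: step 8. Cache: [A X W B]
  8. access B: HIT. Next use of B: step 24. Cache: [A X W B]
  9. access W: HIT. Next use of W: step 16. Cache: [A X W B]
  10. access D: MISS, evict B (next use: step 24). Cache: [A X W D]
  11. access D: HIT. Next use of D: step 14. Cache: [A X W D]
  12. access A: HIT. Next use of A: never. Cache: [A X W D]
  13. access X: HIT. Next use of X: step 15. Cache: [A X W D]
  14. access D: HIT. Next use of D: step 17. Cache: [A X W D]
  15. access X: HIT. Next use of X: step 18. Cache: [A X W D]
  16. access W: HIT. Next use of W: never. Cache: [A X W D]
  17. access D: HIT. Next use of D: never. Cache: [A X W D]
  18. access X: HIT. Next use of X: step 19. Cache: [A X W D]
  19. access X: HIT. Next use of X: step 20. Cache: [A X W D]
  20. access X: HIT. Next use of X: step 21. Cache: [A X W D]
  21. access X: HIT. Next use of X: step 22. Cache: [A X W D]
  22. access X: HIT. Next use of X: step 23. Cache: [A X W D]
  23. access X: HIT. Next use of X: never. Cache: [A X W D]
  24. access B: MISS, evict A (next use: never). Cache: [X W D B]
  25. access B: HIT. Next use of B: step 26. Cache: [X W D B]
  26. access B: HIT. Next use of B: step 27. Cache: [X W D B]
  27. access B: HIT. Next use of B: never. Cache: [X W D B]
Total: 21 hits, 6 misses, 2 evictions

Answer: 2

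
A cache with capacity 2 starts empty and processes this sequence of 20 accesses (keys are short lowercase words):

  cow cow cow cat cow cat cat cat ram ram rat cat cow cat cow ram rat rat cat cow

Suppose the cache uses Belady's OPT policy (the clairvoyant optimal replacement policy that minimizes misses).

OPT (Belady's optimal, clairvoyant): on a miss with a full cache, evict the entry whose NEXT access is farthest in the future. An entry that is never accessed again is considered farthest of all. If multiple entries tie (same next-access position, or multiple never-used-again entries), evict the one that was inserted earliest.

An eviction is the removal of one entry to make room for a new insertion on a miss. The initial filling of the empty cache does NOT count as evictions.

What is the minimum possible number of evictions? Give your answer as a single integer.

OPT (Belady) simulation (capacity=2):
  1. access cow: MISS. Cache: [cow]
  2. access cow: HIT. Next use of cow: step 3. Cache: [cow]
  3. access cow: HIT. Next use of cow: step 5. Cache: [cow]
  4. access cat: MISS. Cache: [cow cat]
  5. access cow: HIT. Next use of cow: step 13. Cache: [cow cat]
  6. access cat: HIT. Next use of cat: step 7. Cache: [cow cat]
  7. access cat: HIT. Next use of cat: step 8. Cache: [cow cat]
  8. access cat: HIT. Next use of cat: step 12. Cache: [cow cat]
  9. access ram: MISS, evict cow (next use: step 13). Cache: [cat ram]
  10. access ram: HIT. Next use of ram: step 16. Cache: [cat ram]
  11. access rat: MISS, evict ram (next use: step 16). Cache: [cat rat]
  12. access cat: HIT. Next use of cat: step 14. Cache: [cat rat]
  13. access cow: MISS, evict rat (next use: step 17). Cache: [cat cow]
  14. access cat: HIT. Next use of cat: step 19. Cache: [cat cow]
  15. access cow: HIT. Next use of cow: step 20. Cache: [cat cow]
  16. access ram: MISS, evict cow (next use: step 20). Cache: [cat ram]
  17. access rat: MISS, evict ram (next use: never). Cache: [cat rat]
  18. access rat: HIT. Next use of rat: never. Cache: [cat rat]
  19. access cat: HIT. Next use of cat: never. Cache: [cat rat]
  20. access cow: MISS, evict cat (next use: never). Cache: [rat cow]
Total: 12 hits, 8 misses, 6 evictions

Answer: 6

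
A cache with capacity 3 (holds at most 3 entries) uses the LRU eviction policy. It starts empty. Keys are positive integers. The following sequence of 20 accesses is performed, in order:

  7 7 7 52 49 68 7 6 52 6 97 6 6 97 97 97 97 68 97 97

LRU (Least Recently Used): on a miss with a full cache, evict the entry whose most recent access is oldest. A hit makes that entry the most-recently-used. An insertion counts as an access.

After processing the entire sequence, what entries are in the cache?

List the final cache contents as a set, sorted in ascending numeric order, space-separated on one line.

Answer: 6 68 97

Derivation:
LRU simulation (capacity=3):
  1. access 7: MISS. Cache (LRU->MRU): [7]
  2. access 7: HIT. Cache (LRU->MRU): [7]
  3. access 7: HIT. Cache (LRU->MRU): [7]
  4. access 52: MISS. Cache (LRU->MRU): [7 52]
  5. access 49: MISS. Cache (LRU->MRU): [7 52 49]
  6. access 68: MISS, evict 7. Cache (LRU->MRU): [52 49 68]
  7. access 7: MISS, evict 52. Cache (LRU->MRU): [49 68 7]
  8. access 6: MISS, evict 49. Cache (LRU->MRU): [68 7 6]
  9. access 52: MISS, evict 68. Cache (LRU->MRU): [7 6 52]
  10. access 6: HIT. Cache (LRU->MRU): [7 52 6]
  11. access 97: MISS, evict 7. Cache (LRU->MRU): [52 6 97]
  12. access 6: HIT. Cache (LRU->MRU): [52 97 6]
  13. access 6: HIT. Cache (LRU->MRU): [52 97 6]
  14. access 97: HIT. Cache (LRU->MRU): [52 6 97]
  15. access 97: HIT. Cache (LRU->MRU): [52 6 97]
  16. access 97: HIT. Cache (LRU->MRU): [52 6 97]
  17. access 97: HIT. Cache (LRU->MRU): [52 6 97]
  18. access 68: MISS, evict 52. Cache (LRU->MRU): [6 97 68]
  19. access 97: HIT. Cache (LRU->MRU): [6 68 97]
  20. access 97: HIT. Cache (LRU->MRU): [6 68 97]
Total: 11 hits, 9 misses, 6 evictions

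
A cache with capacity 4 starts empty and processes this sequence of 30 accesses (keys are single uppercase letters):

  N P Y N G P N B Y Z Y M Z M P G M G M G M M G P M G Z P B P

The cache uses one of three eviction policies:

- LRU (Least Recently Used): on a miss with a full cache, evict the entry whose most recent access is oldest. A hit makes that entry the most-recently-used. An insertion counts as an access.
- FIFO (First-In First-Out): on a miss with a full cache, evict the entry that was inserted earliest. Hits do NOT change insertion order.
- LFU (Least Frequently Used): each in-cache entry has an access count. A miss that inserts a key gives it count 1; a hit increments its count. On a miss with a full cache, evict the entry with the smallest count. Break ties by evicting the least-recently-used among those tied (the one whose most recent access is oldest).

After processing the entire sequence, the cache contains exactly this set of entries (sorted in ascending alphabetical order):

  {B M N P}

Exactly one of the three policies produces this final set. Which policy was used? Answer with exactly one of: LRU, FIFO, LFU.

Simulating under each policy and comparing final sets:
  LRU: final set = {B G P Z} -> differs
  FIFO: final set = {B G M P} -> differs
  LFU: final set = {B M N P} -> MATCHES target
Only LFU produces the target set.

Answer: LFU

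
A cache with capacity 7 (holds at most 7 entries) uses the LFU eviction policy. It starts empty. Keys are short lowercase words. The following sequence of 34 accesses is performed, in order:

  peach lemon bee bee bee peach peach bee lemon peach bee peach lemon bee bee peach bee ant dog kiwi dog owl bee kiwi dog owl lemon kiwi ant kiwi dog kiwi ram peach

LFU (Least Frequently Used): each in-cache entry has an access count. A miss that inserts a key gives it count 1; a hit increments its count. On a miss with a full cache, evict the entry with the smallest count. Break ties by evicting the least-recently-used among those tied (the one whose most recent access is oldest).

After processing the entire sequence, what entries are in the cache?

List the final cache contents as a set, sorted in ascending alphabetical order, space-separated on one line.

Answer: ant bee dog kiwi lemon peach ram

Derivation:
LFU simulation (capacity=7):
  1. access peach: MISS. Cache: [peach(c=1)]
  2. access lemon: MISS. Cache: [peach(c=1) lemon(c=1)]
  3. access bee: MISS. Cache: [peach(c=1) lemon(c=1) bee(c=1)]
  4. access bee: HIT, count now 2. Cache: [peach(c=1) lemon(c=1) bee(c=2)]
  5. access bee: HIT, count now 3. Cache: [peach(c=1) lemon(c=1) bee(c=3)]
  6. access peach: HIT, count now 2. Cache: [lemon(c=1) peach(c=2) bee(c=3)]
  7. access peach: HIT, count now 3. Cache: [lemon(c=1) bee(c=3) peach(c=3)]
  8. access bee: HIT, count now 4. Cache: [lemon(c=1) peach(c=3) bee(c=4)]
  9. access lemon: HIT, count now 2. Cache: [lemon(c=2) peach(c=3) bee(c=4)]
  10. access peach: HIT, count now 4. Cache: [lemon(c=2) bee(c=4) peach(c=4)]
  11. access bee: HIT, count now 5. Cache: [lemon(c=2) peach(c=4) bee(c=5)]
  12. access peach: HIT, count now 5. Cache: [lemon(c=2) bee(c=5) peach(c=5)]
  13. access lemon: HIT, count now 3. Cache: [lemon(c=3) bee(c=5) peach(c=5)]
  14. access bee: HIT, count now 6. Cache: [lemon(c=3) peach(c=5) bee(c=6)]
  15. access bee: HIT, count now 7. Cache: [lemon(c=3) peach(c=5) bee(c=7)]
  16. access peach: HIT, count now 6. Cache: [lemon(c=3) peach(c=6) bee(c=7)]
  17. access bee: HIT, count now 8. Cache: [lemon(c=3) peach(c=6) bee(c=8)]
  18. access ant: MISS. Cache: [ant(c=1) lemon(c=3) peach(c=6) bee(c=8)]
  19. access dog: MISS. Cache: [ant(c=1) dog(c=1) lemon(c=3) peach(c=6) bee(c=8)]
  20. access kiwi: MISS. Cache: [ant(c=1) dog(c=1) kiwi(c=1) lemon(c=3) peach(c=6) bee(c=8)]
  21. access dog: HIT, count now 2. Cache: [ant(c=1) kiwi(c=1) dog(c=2) lemon(c=3) peach(c=6) bee(c=8)]
  22. access owl: MISS. Cache: [ant(c=1) kiwi(c=1) owl(c=1) dog(c=2) lemon(c=3) peach(c=6) bee(c=8)]
  23. access bee: HIT, count now 9. Cache: [ant(c=1) kiwi(c=1) owl(c=1) dog(c=2) lemon(c=3) peach(c=6) bee(c=9)]
  24. access kiwi: HIT, count now 2. Cache: [ant(c=1) owl(c=1) dog(c=2) kiwi(c=2) lemon(c=3) peach(c=6) bee(c=9)]
  25. access dog: HIT, count now 3. Cache: [ant(c=1) owl(c=1) kiwi(c=2) lemon(c=3) dog(c=3) peach(c=6) bee(c=9)]
  26. access owl: HIT, count now 2. Cache: [ant(c=1) kiwi(c=2) owl(c=2) lemon(c=3) dog(c=3) peach(c=6) bee(c=9)]
  27. access lemon: HIT, count now 4. Cache: [ant(c=1) kiwi(c=2) owl(c=2) dog(c=3) lemon(c=4) peach(c=6) bee(c=9)]
  28. access kiwi: HIT, count now 3. Cache: [ant(c=1) owl(c=2) dog(c=3) kiwi(c=3) lemon(c=4) peach(c=6) bee(c=9)]
  29. access ant: HIT, count now 2. Cache: [owl(c=2) ant(c=2) dog(c=3) kiwi(c=3) lemon(c=4) peach(c=6) bee(c=9)]
  30. access kiwi: HIT, count now 4. Cache: [owl(c=2) ant(c=2) dog(c=3) lemon(c=4) kiwi(c=4) peach(c=6) bee(c=9)]
  31. access dog: HIT, count now 4. Cache: [owl(c=2) ant(c=2) lemon(c=4) kiwi(c=4) dog(c=4) peach(c=6) bee(c=9)]
  32. access kiwi: HIT, count now 5. Cache: [owl(c=2) ant(c=2) lemon(c=4) dog(c=4) kiwi(c=5) peach(c=6) bee(c=9)]
  33. access ram: MISS, evict owl(c=2). Cache: [ram(c=1) ant(c=2) lemon(c=4) dog(c=4) kiwi(c=5) peach(c=6) bee(c=9)]
  34. access peach: HIT, count now 7. Cache: [ram(c=1) ant(c=2) lemon(c=4) dog(c=4) kiwi(c=5) peach(c=7) bee(c=9)]
Total: 26 hits, 8 misses, 1 evictions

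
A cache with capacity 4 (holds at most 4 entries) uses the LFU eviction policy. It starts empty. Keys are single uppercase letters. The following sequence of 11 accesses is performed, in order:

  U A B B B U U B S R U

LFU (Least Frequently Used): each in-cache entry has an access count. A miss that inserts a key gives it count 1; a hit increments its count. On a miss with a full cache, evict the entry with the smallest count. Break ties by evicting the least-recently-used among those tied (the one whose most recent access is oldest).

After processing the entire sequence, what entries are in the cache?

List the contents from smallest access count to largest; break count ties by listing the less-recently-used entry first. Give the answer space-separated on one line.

LFU simulation (capacity=4):
  1. access U: MISS. Cache: [U(c=1)]
  2. access A: MISS. Cache: [U(c=1) A(c=1)]
  3. access B: MISS. Cache: [U(c=1) A(c=1) B(c=1)]
  4. access B: HIT, count now 2. Cache: [U(c=1) A(c=1) B(c=2)]
  5. access B: HIT, count now 3. Cache: [U(c=1) A(c=1) B(c=3)]
  6. access U: HIT, count now 2. Cache: [A(c=1) U(c=2) B(c=3)]
  7. access U: HIT, count now 3. Cache: [A(c=1) B(c=3) U(c=3)]
  8. access B: HIT, count now 4. Cache: [A(c=1) U(c=3) B(c=4)]
  9. access S: MISS. Cache: [A(c=1) S(c=1) U(c=3) B(c=4)]
  10. access R: MISS, evict A(c=1). Cache: [S(c=1) R(c=1) U(c=3) B(c=4)]
  11. access U: HIT, count now 4. Cache: [S(c=1) R(c=1) B(c=4) U(c=4)]
Total: 6 hits, 5 misses, 1 evictions

Answer: S R B U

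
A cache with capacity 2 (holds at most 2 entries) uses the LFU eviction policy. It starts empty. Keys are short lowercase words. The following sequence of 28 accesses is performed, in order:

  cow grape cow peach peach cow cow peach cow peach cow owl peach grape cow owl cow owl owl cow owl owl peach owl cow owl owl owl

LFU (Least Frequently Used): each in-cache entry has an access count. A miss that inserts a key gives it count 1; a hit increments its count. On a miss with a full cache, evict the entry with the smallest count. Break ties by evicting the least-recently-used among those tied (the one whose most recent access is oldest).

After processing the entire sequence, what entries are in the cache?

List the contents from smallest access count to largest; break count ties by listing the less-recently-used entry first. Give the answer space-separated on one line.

LFU simulation (capacity=2):
  1. access cow: MISS. Cache: [cow(c=1)]
  2. access grape: MISS. Cache: [cow(c=1) grape(c=1)]
  3. access cow: HIT, count now 2. Cache: [grape(c=1) cow(c=2)]
  4. access peach: MISS, evict grape(c=1). Cache: [peach(c=1) cow(c=2)]
  5. access peach: HIT, count now 2. Cache: [cow(c=2) peach(c=2)]
  6. access cow: HIT, count now 3. Cache: [peach(c=2) cow(c=3)]
  7. access cow: HIT, count now 4. Cache: [peach(c=2) cow(c=4)]
  8. access peach: HIT, count now 3. Cache: [peach(c=3) cow(c=4)]
  9. access cow: HIT, count now 5. Cache: [peach(c=3) cow(c=5)]
  10. access peach: HIT, count now 4. Cache: [peach(c=4) cow(c=5)]
  11. access cow: HIT, count now 6. Cache: [peach(c=4) cow(c=6)]
  12. access owl: MISS, evict peach(c=4). Cache: [owl(c=1) cow(c=6)]
  13. access peach: MISS, evict owl(c=1). Cache: [peach(c=1) cow(c=6)]
  14. access grape: MISS, evict peach(c=1). Cache: [grape(c=1) cow(c=6)]
  15. access cow: HIT, count now 7. Cache: [grape(c=1) cow(c=7)]
  16. access owl: MISS, evict grape(c=1). Cache: [owl(c=1) cow(c=7)]
  17. access cow: HIT, count now 8. Cache: [owl(c=1) cow(c=8)]
  18. access owl: HIT, count now 2. Cache: [owl(c=2) cow(c=8)]
  19. access owl: HIT, count now 3. Cache: [owl(c=3) cow(c=8)]
  20. access cow: HIT, count now 9. Cache: [owl(c=3) cow(c=9)]
  21. access owl: HIT, count now 4. Cache: [owl(c=4) cow(c=9)]
  22. access owl: HIT, count now 5. Cache: [owl(c=5) cow(c=9)]
  23. access peach: MISS, evict owl(c=5). Cache: [peach(c=1) cow(c=9)]
  24. access owl: MISS, evict peach(c=1). Cache: [owl(c=1) cow(c=9)]
  25. access cow: HIT, count now 10. Cache: [owl(c=1) cow(c=10)]
  26. access owl: HIT, count now 2. Cache: [owl(c=2) cow(c=10)]
  27. access owl: HIT, count now 3. Cache: [owl(c=3) cow(c=10)]
  28. access owl: HIT, count now 4. Cache: [owl(c=4) cow(c=10)]
Total: 19 hits, 9 misses, 7 evictions

Answer: owl cow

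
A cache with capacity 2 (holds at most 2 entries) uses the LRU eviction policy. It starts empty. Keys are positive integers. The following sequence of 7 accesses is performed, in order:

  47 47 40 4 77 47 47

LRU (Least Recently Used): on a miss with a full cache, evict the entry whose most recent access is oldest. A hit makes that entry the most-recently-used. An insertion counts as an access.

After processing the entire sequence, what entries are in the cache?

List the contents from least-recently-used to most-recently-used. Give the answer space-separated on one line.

LRU simulation (capacity=2):
  1. access 47: MISS. Cache (LRU->MRU): [47]
  2. access 47: HIT. Cache (LRU->MRU): [47]
  3. access 40: MISS. Cache (LRU->MRU): [47 40]
  4. access 4: MISS, evict 47. Cache (LRU->MRU): [40 4]
  5. access 77: MISS, evict 40. Cache (LRU->MRU): [4 77]
  6. access 47: MISS, evict 4. Cache (LRU->MRU): [77 47]
  7. access 47: HIT. Cache (LRU->MRU): [77 47]
Total: 2 hits, 5 misses, 3 evictions

Answer: 77 47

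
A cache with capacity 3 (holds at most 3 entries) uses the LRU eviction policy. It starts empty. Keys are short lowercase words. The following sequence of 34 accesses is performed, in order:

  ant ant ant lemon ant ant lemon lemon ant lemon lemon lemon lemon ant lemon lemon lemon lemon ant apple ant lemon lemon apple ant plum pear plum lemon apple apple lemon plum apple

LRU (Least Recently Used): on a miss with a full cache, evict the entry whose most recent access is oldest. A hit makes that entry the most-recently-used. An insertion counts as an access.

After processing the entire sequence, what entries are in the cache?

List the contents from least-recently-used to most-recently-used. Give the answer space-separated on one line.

LRU simulation (capacity=3):
  1. access ant: MISS. Cache (LRU->MRU): [ant]
  2. access ant: HIT. Cache (LRU->MRU): [ant]
  3. access ant: HIT. Cache (LRU->MRU): [ant]
  4. access lemon: MISS. Cache (LRU->MRU): [ant lemon]
  5. access ant: HIT. Cache (LRU->MRU): [lemon ant]
  6. access ant: HIT. Cache (LRU->MRU): [lemon ant]
  7. access lemon: HIT. Cache (LRU->MRU): [ant lemon]
  8. access lemon: HIT. Cache (LRU->MRU): [ant lemon]
  9. access ant: HIT. Cache (LRU->MRU): [lemon ant]
  10. access lemon: HIT. Cache (LRU->MRU): [ant lemon]
  11. access lemon: HIT. Cache (LRU->MRU): [ant lemon]
  12. access lemon: HIT. Cache (LRU->MRU): [ant lemon]
  13. access lemon: HIT. Cache (LRU->MRU): [ant lemon]
  14. access ant: HIT. Cache (LRU->MRU): [lemon ant]
  15. access lemon: HIT. Cache (LRU->MRU): [ant lemon]
  16. access lemon: HIT. Cache (LRU->MRU): [ant lemon]
  17. access lemon: HIT. Cache (LRU->MRU): [ant lemon]
  18. access lemon: HIT. Cache (LRU->MRU): [ant lemon]
  19. access ant: HIT. Cache (LRU->MRU): [lemon ant]
  20. access apple: MISS. Cache (LRU->MRU): [lemon ant apple]
  21. access ant: HIT. Cache (LRU->MRU): [lemon apple ant]
  22. access lemon: HIT. Cache (LRU->MRU): [apple ant lemon]
  23. access lemon: HIT. Cache (LRU->MRU): [apple ant lemon]
  24. access apple: HIT. Cache (LRU->MRU): [ant lemon apple]
  25. access ant: HIT. Cache (LRU->MRU): [lemon apple ant]
  26. access plum: MISS, evict lemon. Cache (LRU->MRU): [apple ant plum]
  27. access pear: MISS, evict apple. Cache (LRU->MRU): [ant plum pear]
  28. access plum: HIT. Cache (LRU->MRU): [ant pear plum]
  29. access lemon: MISS, evict ant. Cache (LRU->MRU): [pear plum lemon]
  30. access apple: MISS, evict pear. Cache (LRU->MRU): [plum lemon apple]
  31. access apple: HIT. Cache (LRU->MRU): [plum lemon apple]
  32. access lemon: HIT. Cache (LRU->MRU): [plum apple lemon]
  33. access plum: HIT. Cache (LRU->MRU): [apple lemon plum]
  34. access apple: HIT. Cache (LRU->MRU): [lemon plum apple]
Total: 27 hits, 7 misses, 4 evictions

Answer: lemon plum apple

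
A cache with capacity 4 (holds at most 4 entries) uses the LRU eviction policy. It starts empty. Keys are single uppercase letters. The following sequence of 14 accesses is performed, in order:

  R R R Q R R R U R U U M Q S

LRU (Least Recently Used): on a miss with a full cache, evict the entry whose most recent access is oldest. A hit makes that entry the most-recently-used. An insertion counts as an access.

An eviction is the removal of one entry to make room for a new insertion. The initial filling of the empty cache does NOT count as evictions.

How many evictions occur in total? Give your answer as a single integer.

Answer: 1

Derivation:
LRU simulation (capacity=4):
  1. access R: MISS. Cache (LRU->MRU): [R]
  2. access R: HIT. Cache (LRU->MRU): [R]
  3. access R: HIT. Cache (LRU->MRU): [R]
  4. access Q: MISS. Cache (LRU->MRU): [R Q]
  5. access R: HIT. Cache (LRU->MRU): [Q R]
  6. access R: HIT. Cache (LRU->MRU): [Q R]
  7. access R: HIT. Cache (LRU->MRU): [Q R]
  8. access U: MISS. Cache (LRU->MRU): [Q R U]
  9. access R: HIT. Cache (LRU->MRU): [Q U R]
  10. access U: HIT. Cache (LRU->MRU): [Q R U]
  11. access U: HIT. Cache (LRU->MRU): [Q R U]
  12. access M: MISS. Cache (LRU->MRU): [Q R U M]
  13. access Q: HIT. Cache (LRU->MRU): [R U M Q]
  14. access S: MISS, evict R. Cache (LRU->MRU): [U M Q S]
Total: 9 hits, 5 misses, 1 evictions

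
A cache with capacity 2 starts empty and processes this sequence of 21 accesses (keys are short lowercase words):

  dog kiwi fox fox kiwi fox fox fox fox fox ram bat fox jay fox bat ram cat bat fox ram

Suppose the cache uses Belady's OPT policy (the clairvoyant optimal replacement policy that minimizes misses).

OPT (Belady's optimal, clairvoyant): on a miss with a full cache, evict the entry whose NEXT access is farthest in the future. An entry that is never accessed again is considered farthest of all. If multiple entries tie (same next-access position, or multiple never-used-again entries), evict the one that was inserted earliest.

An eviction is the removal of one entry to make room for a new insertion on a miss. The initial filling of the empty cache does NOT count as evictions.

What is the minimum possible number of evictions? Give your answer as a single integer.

Answer: 9

Derivation:
OPT (Belady) simulation (capacity=2):
  1. access dog: MISS. Cache: [dog]
  2. access kiwi: MISS. Cache: [dog kiwi]
  3. access fox: MISS, evict dog (next use: never). Cache: [kiwi fox]
  4. access fox: HIT. Next use of fox: step 6. Cache: [kiwi fox]
  5. access kiwi: HIT. Next use of kiwi: never. Cache: [kiwi fox]
  6. access fox: HIT. Next use of fox: step 7. Cache: [kiwi fox]
  7. access fox: HIT. Next use of fox: step 8. Cache: [kiwi fox]
  8. access fox: HIT. Next use of fox: step 9. Cache: [kiwi fox]
  9. access fox: HIT. Next use of fox: step 10. Cache: [kiwi fox]
  10. access fox: HIT. Next use of fox: step 13. Cache: [kiwi fox]
  11. access ram: MISS, evict kiwi (next use: never). Cache: [fox ram]
  12. access bat: MISS, evict ram (next use: step 17). Cache: [fox bat]
  13. access fox: HIT. Next use of fox: step 15. Cache: [fox bat]
  14. access jay: MISS, evict bat (next use: step 16). Cache: [fox jay]
  15. access fox: HIT. Next use of fox: step 20. Cache: [fox jay]
  16. access bat: MISS, evict jay (next use: never). Cache: [fox bat]
  17. access ram: MISS, evict fox (next use: step 20). Cache: [bat ram]
  18. access cat: MISS, evict ram (next use: step 21). Cache: [bat cat]
  19. access bat: HIT. Next use of bat: never. Cache: [bat cat]
  20. access fox: MISS, evict bat (next use: never). Cache: [cat fox]
  21. access ram: MISS, evict cat (next use: never). Cache: [fox ram]
Total: 10 hits, 11 misses, 9 evictions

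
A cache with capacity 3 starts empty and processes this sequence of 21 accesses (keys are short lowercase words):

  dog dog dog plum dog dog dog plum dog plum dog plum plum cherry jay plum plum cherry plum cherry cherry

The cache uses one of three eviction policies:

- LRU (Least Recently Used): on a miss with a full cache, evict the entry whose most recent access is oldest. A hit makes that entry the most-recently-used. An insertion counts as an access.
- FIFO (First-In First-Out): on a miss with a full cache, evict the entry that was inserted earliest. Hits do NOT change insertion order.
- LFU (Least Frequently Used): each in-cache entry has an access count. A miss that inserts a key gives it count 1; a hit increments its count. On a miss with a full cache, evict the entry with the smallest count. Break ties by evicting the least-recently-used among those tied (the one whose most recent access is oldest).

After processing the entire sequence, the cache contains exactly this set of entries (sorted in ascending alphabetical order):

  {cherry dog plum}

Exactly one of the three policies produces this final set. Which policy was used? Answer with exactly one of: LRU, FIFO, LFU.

Simulating under each policy and comparing final sets:
  LRU: final set = {cherry jay plum} -> differs
  FIFO: final set = {cherry jay plum} -> differs
  LFU: final set = {cherry dog plum} -> MATCHES target
Only LFU produces the target set.

Answer: LFU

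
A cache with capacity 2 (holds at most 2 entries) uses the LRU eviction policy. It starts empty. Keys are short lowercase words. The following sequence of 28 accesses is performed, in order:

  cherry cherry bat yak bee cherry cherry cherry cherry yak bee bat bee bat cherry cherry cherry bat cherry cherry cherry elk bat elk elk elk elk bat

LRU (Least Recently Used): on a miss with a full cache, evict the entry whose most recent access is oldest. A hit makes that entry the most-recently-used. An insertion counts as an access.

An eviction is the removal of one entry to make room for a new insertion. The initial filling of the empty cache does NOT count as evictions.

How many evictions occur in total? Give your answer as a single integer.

LRU simulation (capacity=2):
  1. access cherry: MISS. Cache (LRU->MRU): [cherry]
  2. access cherry: HIT. Cache (LRU->MRU): [cherry]
  3. access bat: MISS. Cache (LRU->MRU): [cherry bat]
  4. access yak: MISS, evict cherry. Cache (LRU->MRU): [bat yak]
  5. access bee: MISS, evict bat. Cache (LRU->MRU): [yak bee]
  6. access cherry: MISS, evict yak. Cache (LRU->MRU): [bee cherry]
  7. access cherry: HIT. Cache (LRU->MRU): [bee cherry]
  8. access cherry: HIT. Cache (LRU->MRU): [bee cherry]
  9. access cherry: HIT. Cache (LRU->MRU): [bee cherry]
  10. access yak: MISS, evict bee. Cache (LRU->MRU): [cherry yak]
  11. access bee: MISS, evict cherry. Cache (LRU->MRU): [yak bee]
  12. access bat: MISS, evict yak. Cache (LRU->MRU): [bee bat]
  13. access bee: HIT. Cache (LRU->MRU): [bat bee]
  14. access bat: HIT. Cache (LRU->MRU): [bee bat]
  15. access cherry: MISS, evict bee. Cache (LRU->MRU): [bat cherry]
  16. access cherry: HIT. Cache (LRU->MRU): [bat cherry]
  17. access cherry: HIT. Cache (LRU->MRU): [bat cherry]
  18. access bat: HIT. Cache (LRU->MRU): [cherry bat]
  19. access cherry: HIT. Cache (LRU->MRU): [bat cherry]
  20. access cherry: HIT. Cache (LRU->MRU): [bat cherry]
  21. access cherry: HIT. Cache (LRU->MRU): [bat cherry]
  22. access elk: MISS, evict bat. Cache (LRU->MRU): [cherry elk]
  23. access bat: MISS, evict cherry. Cache (LRU->MRU): [elk bat]
  24. access elk: HIT. Cache (LRU->MRU): [bat elk]
  25. access elk: HIT. Cache (LRU->MRU): [bat elk]
  26. access elk: HIT. Cache (LRU->MRU): [bat elk]
  27. access elk: HIT. Cache (LRU->MRU): [bat elk]
  28. access bat: HIT. Cache (LRU->MRU): [elk bat]
Total: 17 hits, 11 misses, 9 evictions

Answer: 9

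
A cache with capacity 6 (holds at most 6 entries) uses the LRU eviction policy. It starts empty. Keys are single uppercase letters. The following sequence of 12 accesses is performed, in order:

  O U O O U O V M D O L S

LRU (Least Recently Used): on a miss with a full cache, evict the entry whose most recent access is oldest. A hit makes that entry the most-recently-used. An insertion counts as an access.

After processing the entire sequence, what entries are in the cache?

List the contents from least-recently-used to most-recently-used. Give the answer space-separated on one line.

LRU simulation (capacity=6):
  1. access O: MISS. Cache (LRU->MRU): [O]
  2. access U: MISS. Cache (LRU->MRU): [O U]
  3. access O: HIT. Cache (LRU->MRU): [U O]
  4. access O: HIT. Cache (LRU->MRU): [U O]
  5. access U: HIT. Cache (LRU->MRU): [O U]
  6. access O: HIT. Cache (LRU->MRU): [U O]
  7. access V: MISS. Cache (LRU->MRU): [U O V]
  8. access M: MISS. Cache (LRU->MRU): [U O V M]
  9. access D: MISS. Cache (LRU->MRU): [U O V M D]
  10. access O: HIT. Cache (LRU->MRU): [U V M D O]
  11. access L: MISS. Cache (LRU->MRU): [U V M D O L]
  12. access S: MISS, evict U. Cache (LRU->MRU): [V M D O L S]
Total: 5 hits, 7 misses, 1 evictions

Answer: V M D O L S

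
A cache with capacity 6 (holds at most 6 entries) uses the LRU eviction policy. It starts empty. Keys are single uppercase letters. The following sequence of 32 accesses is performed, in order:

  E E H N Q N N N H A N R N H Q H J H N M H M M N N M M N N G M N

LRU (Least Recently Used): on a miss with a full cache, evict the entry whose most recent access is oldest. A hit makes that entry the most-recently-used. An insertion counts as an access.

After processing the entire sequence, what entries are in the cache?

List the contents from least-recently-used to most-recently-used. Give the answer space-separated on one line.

LRU simulation (capacity=6):
  1. access E: MISS. Cache (LRU->MRU): [E]
  2. access E: HIT. Cache (LRU->MRU): [E]
  3. access H: MISS. Cache (LRU->MRU): [E H]
  4. access N: MISS. Cache (LRU->MRU): [E H N]
  5. access Q: MISS. Cache (LRU->MRU): [E H N Q]
  6. access N: HIT. Cache (LRU->MRU): [E H Q N]
  7. access N: HIT. Cache (LRU->MRU): [E H Q N]
  8. access N: HIT. Cache (LRU->MRU): [E H Q N]
  9. access H: HIT. Cache (LRU->MRU): [E Q N H]
  10. access A: MISS. Cache (LRU->MRU): [E Q N H A]
  11. access N: HIT. Cache (LRU->MRU): [E Q H A N]
  12. access R: MISS. Cache (LRU->MRU): [E Q H A N R]
  13. access N: HIT. Cache (LRU->MRU): [E Q H A R N]
  14. access H: HIT. Cache (LRU->MRU): [E Q A R N H]
  15. access Q: HIT. Cache (LRU->MRU): [E A R N H Q]
  16. access H: HIT. Cache (LRU->MRU): [E A R N Q H]
  17. access J: MISS, evict E. Cache (LRU->MRU): [A R N Q H J]
  18. access H: HIT. Cache (LRU->MRU): [A R N Q J H]
  19. access N: HIT. Cache (LRU->MRU): [A R Q J H N]
  20. access M: MISS, evict A. Cache (LRU->MRU): [R Q J H N M]
  21. access H: HIT. Cache (LRU->MRU): [R Q J N M H]
  22. access M: HIT. Cache (LRU->MRU): [R Q J N H M]
  23. access M: HIT. Cache (LRU->MRU): [R Q J N H M]
  24. access N: HIT. Cache (LRU->MRU): [R Q J H M N]
  25. access N: HIT. Cache (LRU->MRU): [R Q J H M N]
  26. access M: HIT. Cache (LRU->MRU): [R Q J H N M]
  27. access M: HIT. Cache (LRU->MRU): [R Q J H N M]
  28. access N: HIT. Cache (LRU->MRU): [R Q J H M N]
  29. access N: HIT. Cache (LRU->MRU): [R Q J H M N]
  30. access G: MISS, evict R. Cache (LRU->MRU): [Q J H M N G]
  31. access M: HIT. Cache (LRU->MRU): [Q J H N G M]
  32. access N: HIT. Cache (LRU->MRU): [Q J H G M N]
Total: 23 hits, 9 misses, 3 evictions

Answer: Q J H G M N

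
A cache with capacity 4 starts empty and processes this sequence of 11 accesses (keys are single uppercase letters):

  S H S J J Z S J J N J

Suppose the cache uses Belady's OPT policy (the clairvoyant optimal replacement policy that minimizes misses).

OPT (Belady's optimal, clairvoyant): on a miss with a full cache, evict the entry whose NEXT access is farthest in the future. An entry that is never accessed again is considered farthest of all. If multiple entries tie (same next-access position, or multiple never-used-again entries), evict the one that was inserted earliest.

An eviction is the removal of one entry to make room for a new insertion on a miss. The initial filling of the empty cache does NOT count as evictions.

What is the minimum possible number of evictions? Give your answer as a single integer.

Answer: 1

Derivation:
OPT (Belady) simulation (capacity=4):
  1. access S: MISS. Cache: [S]
  2. access H: MISS. Cache: [S H]
  3. access S: HIT. Next use of S: step 7. Cache: [S H]
  4. access J: MISS. Cache: [S H J]
  5. access J: HIT. Next use of J: step 8. Cache: [S H J]
  6. access Z: MISS. Cache: [S H J Z]
  7. access S: HIT. Next use of S: never. Cache: [S H J Z]
  8. access J: HIT. Next use of J: step 9. Cache: [S H J Z]
  9. access J: HIT. Next use of J: step 11. Cache: [S H J Z]
  10. access N: MISS, evict S (next use: never). Cache: [H J Z N]
  11. access J: HIT. Next use of J: never. Cache: [H J Z N]
Total: 6 hits, 5 misses, 1 evictions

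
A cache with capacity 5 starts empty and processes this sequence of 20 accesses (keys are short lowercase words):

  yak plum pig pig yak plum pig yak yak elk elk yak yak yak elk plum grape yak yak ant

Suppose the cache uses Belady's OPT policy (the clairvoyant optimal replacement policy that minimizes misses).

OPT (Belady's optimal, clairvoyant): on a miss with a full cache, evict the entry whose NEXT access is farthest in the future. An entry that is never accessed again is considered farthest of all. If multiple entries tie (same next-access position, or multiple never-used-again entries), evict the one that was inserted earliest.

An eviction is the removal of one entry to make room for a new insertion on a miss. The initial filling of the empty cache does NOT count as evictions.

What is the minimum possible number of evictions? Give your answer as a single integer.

Answer: 1

Derivation:
OPT (Belady) simulation (capacity=5):
  1. access yak: MISS. Cache: [yak]
  2. access plum: MISS. Cache: [yak plum]
  3. access pig: MISS. Cache: [yak plum pig]
  4. access pig: HIT. Next use of pig: step 7. Cache: [yak plum pig]
  5. access yak: HIT. Next use of yak: step 8. Cache: [yak plum pig]
  6. access plum: HIT. Next use of plum: step 16. Cache: [yak plum pig]
  7. access pig: HIT. Next use of pig: never. Cache: [yak plum pig]
  8. access yak: HIT. Next use of yak: step 9. Cache: [yak plum pig]
  9. access yak: HIT. Next use of yak: step 12. Cache: [yak plum pig]
  10. access elk: MISS. Cache: [yak plum pig elk]
  11. access elk: HIT. Next use of elk: step 15. Cache: [yak plum pig elk]
  12. access yak: HIT. Next use of yak: step 13. Cache: [yak plum pig elk]
  13. access yak: HIT. Next use of yak: step 14. Cache: [yak plum pig elk]
  14. access yak: HIT. Next use of yak: step 18. Cache: [yak plum pig elk]
  15. access elk: HIT. Next use of elk: never. Cache: [yak plum pig elk]
  16. access plum: HIT. Next use of plum: never. Cache: [yak plum pig elk]
  17. access grape: MISS. Cache: [yak plum pig elk grape]
  18. access yak: HIT. Next use of yak: step 19. Cache: [yak plum pig elk grape]
  19. access yak: HIT. Next use of yak: never. Cache: [yak plum pig elk grape]
  20. access ant: MISS, evict yak (next use: never). Cache: [plum pig elk grape ant]
Total: 14 hits, 6 misses, 1 evictions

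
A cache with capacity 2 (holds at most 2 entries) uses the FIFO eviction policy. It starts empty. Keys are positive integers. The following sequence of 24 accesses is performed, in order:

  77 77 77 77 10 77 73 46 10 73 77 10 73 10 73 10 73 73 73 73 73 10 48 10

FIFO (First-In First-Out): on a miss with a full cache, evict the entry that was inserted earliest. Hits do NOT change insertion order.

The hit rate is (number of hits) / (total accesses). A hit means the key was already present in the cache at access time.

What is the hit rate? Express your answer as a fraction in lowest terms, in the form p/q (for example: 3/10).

FIFO simulation (capacity=2):
  1. access 77: MISS. Cache (old->new): [77]
  2. access 77: HIT. Cache (old->new): [77]
  3. access 77: HIT. Cache (old->new): [77]
  4. access 77: HIT. Cache (old->new): [77]
  5. access 10: MISS. Cache (old->new): [77 10]
  6. access 77: HIT. Cache (old->new): [77 10]
  7. access 73: MISS, evict 77. Cache (old->new): [10 73]
  8. access 46: MISS, evict 10. Cache (old->new): [73 46]
  9. access 10: MISS, evict 73. Cache (old->new): [46 10]
  10. access 73: MISS, evict 46. Cache (old->new): [10 73]
  11. access 77: MISS, evict 10. Cache (old->new): [73 77]
  12. access 10: MISS, evict 73. Cache (old->new): [77 10]
  13. access 73: MISS, evict 77. Cache (old->new): [10 73]
  14. access 10: HIT. Cache (old->new): [10 73]
  15. access 73: HIT. Cache (old->new): [10 73]
  16. access 10: HIT. Cache (old->new): [10 73]
  17. access 73: HIT. Cache (old->new): [10 73]
  18. access 73: HIT. Cache (old->new): [10 73]
  19. access 73: HIT. Cache (old->new): [10 73]
  20. access 73: HIT. Cache (old->new): [10 73]
  21. access 73: HIT. Cache (old->new): [10 73]
  22. access 10: HIT. Cache (old->new): [10 73]
  23. access 48: MISS, evict 10. Cache (old->new): [73 48]
  24. access 10: MISS, evict 73. Cache (old->new): [48 10]
Total: 13 hits, 11 misses, 9 evictions

Hit rate = 13/24

Answer: 13/24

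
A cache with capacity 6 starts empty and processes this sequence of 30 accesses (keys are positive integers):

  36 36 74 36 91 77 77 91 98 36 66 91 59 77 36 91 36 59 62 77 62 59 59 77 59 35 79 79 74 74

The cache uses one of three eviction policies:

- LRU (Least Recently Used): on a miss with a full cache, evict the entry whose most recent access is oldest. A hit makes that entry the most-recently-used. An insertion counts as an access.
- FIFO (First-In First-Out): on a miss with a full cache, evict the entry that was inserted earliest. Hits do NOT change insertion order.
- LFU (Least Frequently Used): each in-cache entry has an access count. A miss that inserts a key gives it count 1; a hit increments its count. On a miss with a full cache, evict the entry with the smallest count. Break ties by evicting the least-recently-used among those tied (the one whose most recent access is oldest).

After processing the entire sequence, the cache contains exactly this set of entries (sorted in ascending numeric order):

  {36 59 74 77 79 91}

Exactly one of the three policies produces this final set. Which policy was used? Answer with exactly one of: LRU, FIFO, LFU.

Simulating under each policy and comparing final sets:
  LRU: final set = {35 59 62 74 77 79} -> differs
  FIFO: final set = {35 36 59 62 74 79} -> differs
  LFU: final set = {36 59 74 77 79 91} -> MATCHES target
Only LFU produces the target set.

Answer: LFU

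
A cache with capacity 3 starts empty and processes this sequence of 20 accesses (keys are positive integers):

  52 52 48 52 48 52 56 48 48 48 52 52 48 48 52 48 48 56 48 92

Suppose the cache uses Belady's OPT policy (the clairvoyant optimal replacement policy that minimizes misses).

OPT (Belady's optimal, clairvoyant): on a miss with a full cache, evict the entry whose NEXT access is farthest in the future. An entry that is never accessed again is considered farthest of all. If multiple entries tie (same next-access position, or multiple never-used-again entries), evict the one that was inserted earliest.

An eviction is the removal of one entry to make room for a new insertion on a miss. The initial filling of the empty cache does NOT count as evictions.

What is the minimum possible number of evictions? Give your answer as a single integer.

Answer: 1

Derivation:
OPT (Belady) simulation (capacity=3):
  1. access 52: MISS. Cache: [52]
  2. access 52: HIT. Next use of 52: step 4. Cache: [52]
  3. access 48: MISS. Cache: [52 48]
  4. access 52: HIT. Next use of 52: step 6. Cache: [52 48]
  5. access 48: HIT. Next use of 48: step 8. Cache: [52 48]
  6. access 52: HIT. Next use of 52: step 11. Cache: [52 48]
  7. access 56: MISS. Cache: [52 48 56]
  8. access 48: HIT. Next use of 48: step 9. Cache: [52 48 56]
  9. access 48: HIT. Next use of 48: step 10. Cache: [52 48 56]
  10. access 48: HIT. Next use of 48: step 13. Cache: [52 48 56]
  11. access 52: HIT. Next use of 52: step 12. Cache: [52 48 56]
  12. access 52: HIT. Next use of 52: step 15. Cache: [52 48 56]
  13. access 48: HIT. Next use of 48: step 14. Cache: [52 48 56]
  14. access 48: HIT. Next use of 48: step 16. Cache: [52 48 56]
  15. access 52: HIT. Next use of 52: never. Cache: [52 48 56]
  16. access 48: HIT. Next use of 48: step 17. Cache: [52 48 56]
  17. access 48: HIT. Next use of 48: step 19. Cache: [52 48 56]
  18. access 56: HIT. Next use of 56: never. Cache: [52 48 56]
  19. access 48: HIT. Next use of 48: never. Cache: [52 48 56]
  20. access 92: MISS, evict 52 (next use: never). Cache: [48 56 92]
Total: 16 hits, 4 misses, 1 evictions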